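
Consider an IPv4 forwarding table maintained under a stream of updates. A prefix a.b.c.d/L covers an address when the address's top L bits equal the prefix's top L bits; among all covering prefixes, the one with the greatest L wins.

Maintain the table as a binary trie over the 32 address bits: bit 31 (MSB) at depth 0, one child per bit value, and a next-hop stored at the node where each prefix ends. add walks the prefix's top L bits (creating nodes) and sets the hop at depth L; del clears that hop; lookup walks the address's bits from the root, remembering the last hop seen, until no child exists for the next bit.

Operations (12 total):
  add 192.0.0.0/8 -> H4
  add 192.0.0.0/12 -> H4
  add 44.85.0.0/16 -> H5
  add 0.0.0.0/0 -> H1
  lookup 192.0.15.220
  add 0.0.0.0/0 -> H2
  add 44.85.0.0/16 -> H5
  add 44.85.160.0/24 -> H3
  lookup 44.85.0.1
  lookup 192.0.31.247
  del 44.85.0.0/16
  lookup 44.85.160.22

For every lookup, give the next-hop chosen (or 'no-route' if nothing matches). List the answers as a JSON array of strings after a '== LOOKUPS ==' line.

Trace:
  + 192.0.0.0/8 (H4) depth=8
  + 192.0.0.0/12 (H4) depth=12
  + 44.85.0.0/16 (H5) depth=16
  + 0.0.0.0/0 (H1) depth=0
  lookup 192.0.15.220: bits 110000000000 walk d0:H1→d1:-→d2:-→d3:-→d4:-→d5:-→d6:-→d7:-→d8:H4→d9:-→d10:-→d11:-→d12:H4 -> H4
  + 0.0.0.0/0 (H2) depth=0
  + 44.85.0.0/16 (H5) depth=16
  + 44.85.160.0/24 (H3) depth=24
  lookup 44.85.0.1: bits 0010110001010101 walk d0:H2→d1:-→d2:-→d3:-→d4:-→d5:-→d6:-→d7:-→d8:-→d9:-→d10:-→d11:-→d12:-→d13:-→d14:-→d15:-→d16:H5 -> H5
  lookup 192.0.31.247: bits 110000000000 walk d0:H2→d1:-→d2:-→d3:-→d4:-→d5:-→d6:-→d7:-→d8:H4→d9:-→d10:-→d11:-→d12:H4 -> H4
  del 44.85.0.0/16 (clear depth 16)
  lookup 44.85.160.22: bits 001011000101010110100000 walk d0:H2→d1:-→d2:-→d3:-→d4:-→d5:-→d6:-→d7:-→d8:-→d9:-→d10:-→d11:-→d12:-→d13:-→d14:-→d15:-→d16:-→d17:-→d18:-→d19:-→d20:-→d21:-→d22:-→d23:-→d24:H3 -> H3

== LOOKUPS ==
["H4","H5","H4","H3"]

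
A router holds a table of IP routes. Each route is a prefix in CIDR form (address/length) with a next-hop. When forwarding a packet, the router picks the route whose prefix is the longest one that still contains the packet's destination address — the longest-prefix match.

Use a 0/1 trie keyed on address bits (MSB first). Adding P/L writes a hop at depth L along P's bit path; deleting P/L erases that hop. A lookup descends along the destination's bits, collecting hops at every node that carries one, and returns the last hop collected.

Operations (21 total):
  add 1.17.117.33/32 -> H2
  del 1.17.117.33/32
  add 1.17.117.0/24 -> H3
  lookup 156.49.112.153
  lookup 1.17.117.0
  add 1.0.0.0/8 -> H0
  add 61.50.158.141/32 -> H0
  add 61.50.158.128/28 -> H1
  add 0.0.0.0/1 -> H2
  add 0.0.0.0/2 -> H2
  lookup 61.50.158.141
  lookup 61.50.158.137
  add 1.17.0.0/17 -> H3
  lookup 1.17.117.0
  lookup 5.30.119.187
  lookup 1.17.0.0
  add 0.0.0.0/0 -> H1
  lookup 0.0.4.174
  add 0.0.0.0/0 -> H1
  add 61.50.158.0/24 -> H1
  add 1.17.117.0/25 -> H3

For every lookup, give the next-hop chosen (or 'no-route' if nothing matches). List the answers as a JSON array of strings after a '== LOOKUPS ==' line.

Trace:
  + 1.17.117.33/32 (H2) depth=32
  - 1.17.117.33/32 clear@32
  + 1.17.117.0/24 (H3) depth=24
  lookup 156.49.112.153: bits ε walk d0:- -> no-route
  lookup 1.17.117.0: bits 00000001000100010111010100 walk d0:-→d1:-→d2:-→d3:-→d4:-→d5:-→d6:-→d7:-→d8:-→d9:-→d10:-→d11:-→d12:-→d13:-→d14:-→d15:-→d16:-→d17:-→d18:-→d19:-→d20:-→d21:-→d22:-→d23:-→d24:H3→d25:-→d26:- -> H3
  + 1.0.0.0/8 (H0) depth=8
  + 61.50.158.141/32 (H0) depth=32
  + 61.50.158.128/28 (H1) depth=28
  + 0.0.0.0/1 (H2) depth=1
  + 0.0.0.0/2 (H2) depth=2
  lookup 61.50.158.141: bits 00111101001100101001111010001101 walk d0:-→d1:H2→d2:H2→d3:-→d4:-→d5:-→d6:-→d7:-→d8:-→d9:-→d10:-→d11:-→d12:-→d13:-→d14:-→d15:-→d16:-→d17:-→d18:-→d19:-→d20:-→d21:-→d22:-→d23:-→d24:-→d25:-→d26:-→d27:-→d28:H1→d29:-→d30:-→d31:-→d32:H0 -> H0
  lookup 61.50.158.137: bits 00111101001100101001111010001 walk d0:-→d1:H2→d2:H2→d3:-→d4:-→d5:-→d6:-→d7:-→d8:-→d9:-→d10:-→d11:-→d12:-→d13:-→d14:-→d15:-→d16:-→d17:-→d18:-→d19:-→d20:-→d21:-→d22:-→d23:-→d24:-→d25:-→d26:-→d27:-→d28:H1→d29:- -> H1
  + 1.17.0.0/17 (H3) depth=17
  lookup 1.17.117.0: bits 00000001000100010111010100 walk d0:-→d1:H2→d2:H2→d3:-→d4:-→d5:-→d6:-→d7:-→d8:H0→d9:-→d10:-→d11:-→d12:-→d13:-→d14:-→d15:-→d16:-→d17:H3→d18:-→d19:-→d20:-→d21:-→d22:-→d23:-→d24:H3→d25:-→d26:- -> H3
  lookup 5.30.119.187: bits 00000 walk d0:-→d1:H2→d2:H2→d3:-→d4:-→d5:- -> H2
  lookup 1.17.0.0: bits 00000001000100010 walk d0:-→d1:H2→d2:H2→d3:-→d4:-→d5:-→d6:-→d7:-→d8:H0→d9:-→d10:-→d11:-→d12:-→d13:-→d14:-→d15:-→d16:-→d17:H3 -> H3
  + 0.0.0.0/0 (H1) depth=0
  lookup 0.0.4.174: bits 0000000 walk d0:H1→d1:H2→d2:H2→d3:-→d4:-→d5:-→d6:-→d7:- -> H2
  + 0.0.0.0/0 (H1) depth=0
  + 61.50.158.0/24 (H1) depth=24
  + 1.17.117.0/25 (H3) depth=25

== LOOKUPS ==
["no-route","H3","H0","H1","H3","H2","H3","H2"]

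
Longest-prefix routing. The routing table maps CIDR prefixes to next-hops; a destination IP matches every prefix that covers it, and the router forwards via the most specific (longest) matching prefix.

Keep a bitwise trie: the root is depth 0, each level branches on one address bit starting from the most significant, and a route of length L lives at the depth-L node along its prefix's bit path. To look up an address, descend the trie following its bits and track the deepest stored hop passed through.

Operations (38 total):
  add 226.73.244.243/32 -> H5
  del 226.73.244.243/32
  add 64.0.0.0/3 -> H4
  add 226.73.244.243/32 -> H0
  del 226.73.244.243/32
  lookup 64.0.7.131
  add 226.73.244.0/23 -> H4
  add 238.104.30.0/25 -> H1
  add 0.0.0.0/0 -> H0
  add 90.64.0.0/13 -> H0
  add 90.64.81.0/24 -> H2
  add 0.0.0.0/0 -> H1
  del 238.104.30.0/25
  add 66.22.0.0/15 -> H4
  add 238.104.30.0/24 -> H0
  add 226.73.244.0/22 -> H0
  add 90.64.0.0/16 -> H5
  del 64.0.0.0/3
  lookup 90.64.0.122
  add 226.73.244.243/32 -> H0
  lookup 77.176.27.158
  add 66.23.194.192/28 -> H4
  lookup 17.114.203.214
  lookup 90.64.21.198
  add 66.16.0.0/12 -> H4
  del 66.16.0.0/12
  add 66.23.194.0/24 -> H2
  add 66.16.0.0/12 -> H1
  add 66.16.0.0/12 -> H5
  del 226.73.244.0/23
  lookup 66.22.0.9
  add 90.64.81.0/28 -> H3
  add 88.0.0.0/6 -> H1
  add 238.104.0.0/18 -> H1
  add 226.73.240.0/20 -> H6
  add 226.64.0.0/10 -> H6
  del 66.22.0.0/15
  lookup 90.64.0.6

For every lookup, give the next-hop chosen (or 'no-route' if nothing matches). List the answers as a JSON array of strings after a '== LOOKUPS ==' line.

Apply in order:
  + 226.73.244.243/32 (H5) depth=32
  - 226.73.244.243/32 clear@32
  + 64.0.0.0/3 (H4) depth=3
  + 226.73.244.243/32 (H0) depth=32
  - 226.73.244.243/32 clear@32
  lookup 64.0.7.131: bits 010 walk d0:-→d1:-→d2:-→d3:H4 -> H4
  + 226.73.244.0/23 (H4) depth=23
  + 238.104.30.0/25 (H1) depth=25
  + 0.0.0.0/0 (H0) depth=0
  + 90.64.0.0/13 (H0) depth=13
  + 90.64.81.0/24 (H2) depth=24
  + 0.0.0.0/0 (H1) depth=0
  - 238.104.30.0/25 clear@25
  + 66.22.0.0/15 (H4) depth=15
  + 238.104.30.0/24 (H0) depth=24
  + 226.73.244.0/22 (H0) depth=22
  + 90.64.0.0/16 (H5) depth=16
  - 64.0.0.0/3 clear@3
  lookup 90.64.0.122: bits 01011010010000000 walk d0:H1→d1:-→d2:-→d3:-→d4:-→d5:-→d6:-→d7:-→d8:-→d9:-→d10:-→d11:-→d12:-→d13:H0→d14:-→d15:-→d16:H5→d17:- -> H5
  + 226.73.244.243/32 (H0) depth=32
  lookup 77.176.27.158: bits 0100 walk d0:H1→d1:-→d2:-→d3:-→d4:- -> H1
  + 66.23.194.192/28 (H4) depth=28
  lookup 17.114.203.214: bits 0 walk d0:H1→d1:- -> H1
  lookup 90.64.21.198: bits 01011010010000000 walk d0:H1→d1:-→d2:-→d3:-→d4:-→d5:-→d6:-→d7:-→d8:-→d9:-→d10:-→d11:-→d12:-→d13:H0→d14:-→d15:-→d16:H5→d17:- -> H5
  + 66.16.0.0/12 (H4) depth=12
  - 66.16.0.0/12 clear@12
  + 66.23.194.0/24 (H2) depth=24
  + 66.16.0.0/12 (H1) depth=12
  + 66.16.0.0/12 (H5) depth=12
  - 226.73.244.0/23 clear@23
  lookup 66.22.0.9: bits 010000100001011 walk d0:H1→d1:-→d2:-→d3:-→d4:-→d5:-→d6:-→d7:-→d8:-→d9:-→d10:-→d11:-→d12:H5→d13:-→d14:-→d15:H4 -> H4
  + 90.64.81.0/28 (H3) depth=28
  + 88.0.0.0/6 (H1) depth=6
  + 238.104.0.0/18 (H1) depth=18
  + 226.73.240.0/20 (H6) depth=20
  + 226.64.0.0/10 (H6) depth=10
  - 66.22.0.0/15 clear@15
  lookup 90.64.0.6: bits 01011010010000000 walk d0:H1→d1:-→d2:-→d3:-→d4:-→d5:-→d6:H1→d7:-→d8:-→d9:-→d10:-→d11:-→d12:-→d13:H0→d14:-→d15:-→d16:H5→d17:- -> H5

== LOOKUPS ==
["H4","H5","H1","H1","H5","H4","H5"]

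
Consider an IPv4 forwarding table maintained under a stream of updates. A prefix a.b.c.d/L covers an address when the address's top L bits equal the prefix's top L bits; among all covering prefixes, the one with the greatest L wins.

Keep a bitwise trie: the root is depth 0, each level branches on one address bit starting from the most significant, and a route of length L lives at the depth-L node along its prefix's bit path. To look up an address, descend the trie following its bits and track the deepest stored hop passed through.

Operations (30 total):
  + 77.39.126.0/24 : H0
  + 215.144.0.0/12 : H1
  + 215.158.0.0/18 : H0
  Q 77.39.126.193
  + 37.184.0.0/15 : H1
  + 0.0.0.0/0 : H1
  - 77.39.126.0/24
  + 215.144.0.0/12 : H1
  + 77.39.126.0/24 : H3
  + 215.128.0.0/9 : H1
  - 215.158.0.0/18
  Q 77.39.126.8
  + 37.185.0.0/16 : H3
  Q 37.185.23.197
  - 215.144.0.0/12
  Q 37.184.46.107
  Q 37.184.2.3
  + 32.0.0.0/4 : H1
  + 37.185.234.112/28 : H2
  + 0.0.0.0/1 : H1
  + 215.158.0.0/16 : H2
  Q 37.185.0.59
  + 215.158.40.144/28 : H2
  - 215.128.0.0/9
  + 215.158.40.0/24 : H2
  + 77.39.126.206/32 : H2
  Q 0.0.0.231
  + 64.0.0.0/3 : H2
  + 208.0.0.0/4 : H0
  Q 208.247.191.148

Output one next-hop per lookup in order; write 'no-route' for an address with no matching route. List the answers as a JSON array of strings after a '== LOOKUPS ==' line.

Apply in order:
  add 77.39.126.0/24 -> H0 at depth 24
  add 215.144.0.0/12 -> H1 at depth 12
  add 215.158.0.0/18 -> H0 at depth 18
  ? 77.39.126.193  path d0:-→d1:-→d2:-→d3:-→d4:-→d5:-→d6:-→d7:-→d8:-→d9:-→d10:-→d11:-→d12:-→d13:-→d14:-→d15:-→d16:-→d17:-→d18:-→d19:-→d20:-→d21:-→d22:-→d23:-→d24:H0  best=H0
  add 37.184.0.0/15 -> H1 at depth 15
  add 0.0.0.0/0 -> H1 at depth 0
  del 77.39.126.0/24 (clear depth 24)
  add 215.144.0.0/12 -> H1 at depth 12
  add 77.39.126.0/24 -> H3 at depth 24
  add 215.128.0.0/9 -> H1 at depth 9
  del 215.158.0.0/18 (clear depth 18)
  ? 77.39.126.8  path d0:H1→d1:-→d2:-→d3:-→d4:-→d5:-→d6:-→d7:-→d8:-→d9:-→d10:-→d11:-→d12:-→d13:-→d14:-→d15:-→d16:-→d17:-→d18:-→d19:-→d20:-→d21:-→d22:-→d23:-→d24:H3  best=H3
  add 37.185.0.0/16 -> H3 at depth 16
  ? 37.185.23.197  path d0:H1→d1:-→d2:-→d3:-→d4:-→d5:-→d6:-→d7:-→d8:-→d9:-→d10:-→d11:-→d12:-→d13:-→d14:-→d15:H1→d16:H3  best=H3
  del 215.144.0.0/12 (clear depth 12)
  ? 37.184.46.107  path d0:H1→d1:-→d2:-→d3:-→d4:-→d5:-→d6:-→d7:-→d8:-→d9:-→d10:-→d11:-→d12:-→d13:-→d14:-→d15:H1  best=H1
  ? 37.184.2.3  path d0:H1→d1:-→d2:-→d3:-→d4:-→d5:-→d6:-→d7:-→d8:-→d9:-→d10:-→d11:-→d12:-→d13:-→d14:-→d15:H1  best=H1
  add 32.0.0.0/4 -> H1 at depth 4
  add 37.185.234.112/28 -> H2 at depth 28
  add 0.0.0.0/1 -> H1 at depth 1
  add 215.158.0.0/16 -> H2 at depth 16
  ? 37.185.0.59  path d0:H1→d1:H1→d2:-→d3:-→d4:H1→d5:-→d6:-→d7:-→d8:-→d9:-→d10:-→d11:-→d12:-→d13:-→d14:-→d15:H1→d16:H3  best=H3
  add 215.158.40.144/28 -> H2 at depth 28
  del 215.128.0.0/9 (clear depth 9)
  add 215.158.40.0/24 -> H2 at depth 24
  add 77.39.126.206/32 -> H2 at depth 32
  ? 0.0.0.231  path d0:H1→d1:H1→d2:-  best=H1
  add 64.0.0.0/3 -> H2 at depth 3
  add 208.0.0.0/4 -> H0 at depth 4
  ? 208.247.191.148  path d0:H1→d1:-→d2:-→d3:-→d4:H0→d5:-  best=H0

== LOOKUPS ==
["H0","H3","H3","H1","H1","H3","H1","H0"]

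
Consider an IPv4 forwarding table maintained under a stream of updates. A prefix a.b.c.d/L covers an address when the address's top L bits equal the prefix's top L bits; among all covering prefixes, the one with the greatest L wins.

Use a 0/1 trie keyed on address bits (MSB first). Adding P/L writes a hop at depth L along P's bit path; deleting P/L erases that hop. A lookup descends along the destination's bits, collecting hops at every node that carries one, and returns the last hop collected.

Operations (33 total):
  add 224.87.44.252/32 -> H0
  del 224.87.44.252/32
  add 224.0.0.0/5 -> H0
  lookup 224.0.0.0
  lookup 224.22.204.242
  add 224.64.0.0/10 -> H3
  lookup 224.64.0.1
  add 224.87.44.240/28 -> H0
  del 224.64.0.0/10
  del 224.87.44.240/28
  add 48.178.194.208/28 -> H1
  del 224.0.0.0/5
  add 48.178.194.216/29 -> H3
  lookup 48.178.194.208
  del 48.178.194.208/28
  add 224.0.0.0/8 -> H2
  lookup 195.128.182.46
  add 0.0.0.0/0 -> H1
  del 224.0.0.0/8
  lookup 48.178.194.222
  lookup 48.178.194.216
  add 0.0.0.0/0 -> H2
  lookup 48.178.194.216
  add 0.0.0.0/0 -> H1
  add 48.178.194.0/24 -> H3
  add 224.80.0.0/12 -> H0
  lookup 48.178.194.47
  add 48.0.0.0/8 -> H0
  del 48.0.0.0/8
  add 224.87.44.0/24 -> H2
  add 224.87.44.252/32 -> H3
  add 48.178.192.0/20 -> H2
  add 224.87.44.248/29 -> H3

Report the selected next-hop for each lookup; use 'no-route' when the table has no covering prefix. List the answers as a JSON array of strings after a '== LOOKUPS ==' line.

Apply in order:
  add 224.87.44.252/32 -> H0 at depth 32
  - 224.87.44.252/32 clear@32
  add 224.0.0.0/5 -> H0 at depth 5
  lookup 224.0.0.0: bits 111000000 walk d0:-→d1:-→d2:-→d3:-→d4:-→d5:H0→d6:-→d7:-→d8:-→d9:- -> H0
  lookup 224.22.204.242: bits 111000000 walk d0:-→d1:-→d2:-→d3:-→d4:-→d5:H0→d6:-→d7:-→d8:-→d9:- -> H0
  add 224.64.0.0/10 -> H3 at depth 10
  lookup 224.64.0.1: bits 11100000010 walk d0:-→d1:-→d2:-→d3:-→d4:-→d5:H0→d6:-→d7:-→d8:-→d9:-→d10:H3→d11:- -> H3
  add 224.87.44.240/28 -> H0 at depth 28
  - 224.64.0.0/10 clear@10
  - 224.87.44.240/28 clear@28
  add 48.178.194.208/28 -> H1 at depth 28
  - 224.0.0.0/5 clear@5
  add 48.178.194.216/29 -> H3 at depth 29
  lookup 48.178.194.208: bits 0011000010110010110000101101 walk d0:-→d1:-→d2:-→d3:-→d4:-→d5:-→d6:-→d7:-→d8:-→d9:-→d10:-→d11:-→d12:-→d13:-→d14:-→d15:-→d16:-→d17:-→d18:-→d19:-→d20:-→d21:-→d22:-→d23:-→d24:-→d25:-→d26:-→d27:-→d28:H1 -> H1
  - 48.178.194.208/28 clear@28
  add 224.0.0.0/8 -> H2 at depth 8
  lookup 195.128.182.46: bits 11 walk d0:-→d1:-→d2:- -> no-route
  add 0.0.0.0/0 -> H1 at depth 0
  - 224.0.0.0/8 clear@8
  lookup 48.178.194.222: bits 00110000101100101100001011011 walk d0:H1→d1:-→d2:-→d3:-→d4:-→d5:-→d6:-→d7:-→d8:-→d9:-→d10:-→d11:-→d12:-→d13:-→d14:-→d15:-→d16:-→d17:-→d18:-→d19:-→d20:-→d21:-→d22:-→d23:-→d24:-→d25:-→d26:-→d27:-→d28:-→d29:H3 -> H3
  lookup 48.178.194.216: bits 00110000101100101100001011011 walk d0:H1→d1:-→d2:-→d3:-→d4:-→d5:-→d6:-→d7:-→d8:-→d9:-→d10:-→d11:-→d12:-→d13:-→d14:-→d15:-→d16:-→d17:-→d18:-→d19:-→d20:-→d21:-→d22:-→d23:-→d24:-→d25:-→d26:-→d27:-→d28:-→d29:H3 -> H3
  add 0.0.0.0/0 -> H2 at depth 0
  lookup 48.178.194.216: bits 00110000101100101100001011011 walk d0:H2→d1:-→d2:-→d3:-→d4:-→d5:-→d6:-→d7:-→d8:-→d9:-→d10:-→d11:-→d12:-→d13:-→d14:-→d15:-→d16:-→d17:-→d18:-→d19:-→d20:-→d21:-→d22:-→d23:-→d24:-→d25:-→d26:-→d27:-→d28:-→d29:H3 -> H3
  add 0.0.0.0/0 -> H1 at depth 0
  add 48.178.194.0/24 -> H3 at depth 24
  add 224.80.0.0/12 -> H0 at depth 12
  lookup 48.178.194.47: bits 001100001011001011000010 walk d0:H1→d1:-→d2:-→d3:-→d4:-→d5:-→d6:-→d7:-→d8:-→d9:-→d10:-→d11:-→d12:-→d13:-→d14:-→d15:-→d16:-→d17:-→d18:-→d19:-→d20:-→d21:-→d22:-→d23:-→d24:H3 -> H3
  add 48.0.0.0/8 -> H0 at depth 8
  - 48.0.0.0/8 clear@8
  add 224.87.44.0/24 -> H2 at depth 24
  add 224.87.44.252/32 -> H3 at depth 32
  add 48.178.192.0/20 -> H2 at depth 20
  add 224.87.44.248/29 -> H3 at depth 29

== LOOKUPS ==
["H0","H0","H3","H1","no-route","H3","H3","H3","H3"]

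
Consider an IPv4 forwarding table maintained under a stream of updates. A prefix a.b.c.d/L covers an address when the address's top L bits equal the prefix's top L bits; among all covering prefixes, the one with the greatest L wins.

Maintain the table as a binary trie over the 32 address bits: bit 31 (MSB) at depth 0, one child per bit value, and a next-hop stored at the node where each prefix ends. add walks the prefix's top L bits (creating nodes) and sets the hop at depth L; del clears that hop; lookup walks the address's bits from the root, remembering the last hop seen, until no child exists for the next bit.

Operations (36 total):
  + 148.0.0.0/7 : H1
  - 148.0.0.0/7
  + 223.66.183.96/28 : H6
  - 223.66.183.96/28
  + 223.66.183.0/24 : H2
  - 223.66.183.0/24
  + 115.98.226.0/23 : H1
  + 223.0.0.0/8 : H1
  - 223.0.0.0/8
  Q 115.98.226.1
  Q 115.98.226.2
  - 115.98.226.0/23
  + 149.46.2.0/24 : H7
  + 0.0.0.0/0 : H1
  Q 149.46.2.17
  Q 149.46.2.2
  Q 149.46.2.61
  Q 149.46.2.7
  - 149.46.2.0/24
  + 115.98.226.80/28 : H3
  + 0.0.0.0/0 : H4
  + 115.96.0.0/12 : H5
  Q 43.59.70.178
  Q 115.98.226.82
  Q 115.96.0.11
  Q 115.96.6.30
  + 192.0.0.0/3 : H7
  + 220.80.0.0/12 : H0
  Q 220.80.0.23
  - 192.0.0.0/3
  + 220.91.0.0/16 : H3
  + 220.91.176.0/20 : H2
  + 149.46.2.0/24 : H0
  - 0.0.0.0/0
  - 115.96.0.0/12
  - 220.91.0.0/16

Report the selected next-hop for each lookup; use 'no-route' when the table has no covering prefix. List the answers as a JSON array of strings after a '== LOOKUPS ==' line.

Trace:
  + 148.0.0.0/7 (H1) depth=7
  del 148.0.0.0/7 (clear depth 7)
  + 223.66.183.96/28 (H6) depth=28
  del 223.66.183.96/28 (clear depth 28)
  + 223.66.183.0/24 (H2) depth=24
  del 223.66.183.0/24 (clear depth 24)
  + 115.98.226.0/23 (H1) depth=23
  + 223.0.0.0/8 (H1) depth=8
  del 223.0.0.0/8 (clear depth 8)
  lookup 115.98.226.1: bits 01110011011000101110001 walk d0:-→d1:-→d2:-→d3:-→d4:-→d5:-→d6:-→d7:-→d8:-→d9:-→d10:-→d11:-→d12:-→d13:-→d14:-→d15:-→d16:-→d17:-→d18:-→d19:-→d20:-→d21:-→d22:-→d23:H1 -> H1
  lookup 115.98.226.2: bits 01110011011000101110001 walk d0:-→d1:-→d2:-→d3:-→d4:-→d5:-→d6:-→d7:-→d8:-→d9:-→d10:-→d11:-→d12:-→d13:-→d14:-→d15:-→d16:-→d17:-→d18:-→d19:-→d20:-→d21:-→d22:-→d23:H1 -> H1
  del 115.98.226.0/23 (clear depth 23)
  + 149.46.2.0/24 (H7) depth=24
  + 0.0.0.0/0 (H1) depth=0
  lookup 149.46.2.17: bits 100101010010111000000010 walk d0:H1→d1:-→d2:-→d3:-→d4:-→d5:-→d6:-→d7:-→d8:-→d9:-→d10:-→d11:-→d12:-→d13:-→d14:-→d15:-→d16:-→d17:-→d18:-→d19:-→d20:-→d21:-→d22:-→d23:-→d24:H7 -> H7
  lookup 149.46.2.2: bits 100101010010111000000010 walk d0:H1→d1:-→d2:-→d3:-→d4:-→d5:-→d6:-→d7:-→d8:-→d9:-→d10:-→d11:-→d12:-→d13:-→d14:-→d15:-→d16:-→d17:-→d18:-→d19:-→d20:-→d21:-→d22:-→d23:-→d24:H7 -> H7
  lookup 149.46.2.61: bits 100101010010111000000010 walk d0:H1→d1:-→d2:-→d3:-→d4:-→d5:-→d6:-→d7:-→d8:-→d9:-→d10:-→d11:-→d12:-→d13:-→d14:-→d15:-→d16:-→d17:-→d18:-→d19:-→d20:-→d21:-→d22:-→d23:-→d24:H7 -> H7
  lookup 149.46.2.7: bits 100101010010111000000010 walk d0:H1→d1:-→d2:-→d3:-→d4:-→d5:-→d6:-→d7:-→d8:-→d9:-→d10:-→d11:-→d12:-→d13:-→d14:-→d15:-→d16:-→d17:-→d18:-→d19:-→d20:-→d21:-→d22:-→d23:-→d24:H7 -> H7
  del 149.46.2.0/24 (clear depth 24)
  + 115.98.226.80/28 (H3) depth=28
  + 0.0.0.0/0 (H4) depth=0
  + 115.96.0.0/12 (H5) depth=12
  lookup 43.59.70.178: bits 0 walk d0:H4→d1:- -> H4
  lookup 115.98.226.82: bits 0111001101100010111000100101 walk d0:H4→d1:-→d2:-→d3:-→d4:-→d5:-→d6:-→d7:-→d8:-→d9:-→d10:-→d11:-→d12:H5→d13:-→d14:-→d15:-→d16:-→d17:-→d18:-→d19:-→d20:-→d21:-→d22:-→d23:-→d24:-→d25:-→d26:-→d27:-→d28:H3 -> H3
  lookup 115.96.0.11: bits 01110011011000 walk d0:H4→d1:-→d2:-→d3:-→d4:-→d5:-→d6:-→d7:-→d8:-→d9:-→d10:-→d11:-→d12:H5→d13:-→d14:- -> H5
  lookup 115.96.6.30: bits 01110011011000 walk d0:H4→d1:-→d2:-→d3:-→d4:-→d5:-→d6:-→d7:-→d8:-→d9:-→d10:-→d11:-→d12:H5→d13:-→d14:- -> H5
  + 192.0.0.0/3 (H7) depth=3
  + 220.80.0.0/12 (H0) depth=12
  lookup 220.80.0.23: bits 110111000101 walk d0:H4→d1:-→d2:-→d3:H7→d4:-→d5:-→d6:-→d7:-→d8:-→d9:-→d10:-→d11:-→d12:H0 -> H0
  del 192.0.0.0/3 (clear depth 3)
  + 220.91.0.0/16 (H3) depth=16
  + 220.91.176.0/20 (H2) depth=20
  + 149.46.2.0/24 (H0) depth=24
  del 0.0.0.0/0 (clear depth 0)
  del 115.96.0.0/12 (clear depth 12)
  del 220.91.0.0/16 (clear depth 16)

== LOOKUPS ==
["H1","H1","H7","H7","H7","H7","H4","H3","H5","H5","H0"]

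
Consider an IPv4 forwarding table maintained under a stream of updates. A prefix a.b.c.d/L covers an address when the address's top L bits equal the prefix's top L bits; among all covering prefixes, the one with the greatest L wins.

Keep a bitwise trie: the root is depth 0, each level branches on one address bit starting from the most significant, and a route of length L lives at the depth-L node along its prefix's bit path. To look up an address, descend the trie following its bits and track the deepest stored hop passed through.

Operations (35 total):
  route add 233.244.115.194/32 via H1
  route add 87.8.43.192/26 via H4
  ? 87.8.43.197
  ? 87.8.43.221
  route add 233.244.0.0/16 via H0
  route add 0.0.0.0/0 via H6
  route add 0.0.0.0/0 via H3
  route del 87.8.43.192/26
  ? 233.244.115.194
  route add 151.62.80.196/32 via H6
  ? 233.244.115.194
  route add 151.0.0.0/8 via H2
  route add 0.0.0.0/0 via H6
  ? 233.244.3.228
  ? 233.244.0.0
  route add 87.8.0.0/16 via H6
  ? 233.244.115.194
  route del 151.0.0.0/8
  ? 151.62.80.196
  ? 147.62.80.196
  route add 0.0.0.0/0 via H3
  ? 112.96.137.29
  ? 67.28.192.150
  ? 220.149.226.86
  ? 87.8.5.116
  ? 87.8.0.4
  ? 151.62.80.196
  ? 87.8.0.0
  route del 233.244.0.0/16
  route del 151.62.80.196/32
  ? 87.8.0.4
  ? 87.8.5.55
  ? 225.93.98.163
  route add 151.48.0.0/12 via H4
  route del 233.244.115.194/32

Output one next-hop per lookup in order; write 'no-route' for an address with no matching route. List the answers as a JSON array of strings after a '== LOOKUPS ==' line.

Apply in order:
  add 233.244.115.194/32 -> H1 at depth 32
  add 87.8.43.192/26 -> H4 at depth 26
  ? 87.8.43.197  path d0:-→d1:-→d2:-→d3:-→d4:-→d5:-→d6:-→d7:-→d8:-→d9:-→d10:-→d11:-→d12:-→d13:-→d14:-→d15:-→d16:-→d17:-→d18:-→d19:-→d20:-→d21:-→d22:-→d23:-→d24:-→d25:-→d26:H4  best=H4
  ? 87.8.43.221  path d0:-→d1:-→d2:-→d3:-→d4:-→d5:-→d6:-→d7:-→d8:-→d9:-→d10:-→d11:-→d12:-→d13:-→d14:-→d15:-→d16:-→d17:-→d18:-→d19:-→d20:-→d21:-→d22:-→d23:-→d24:-→d25:-→d26:H4  best=H4
  add 233.244.0.0/16 -> H0 at depth 16
  add 0.0.0.0/0 -> H6 at depth 0
  add 0.0.0.0/0 -> H3 at depth 0
  del 87.8.43.192/26 (clear depth 26)
  ? 233.244.115.194  path d0:H3→d1:-→d2:-→d3:-→d4:-→d5:-→d6:-→d7:-→d8:-→d9:-→d10:-→d11:-→d12:-→d13:-→d14:-→d15:-→d16:H0→d17:-→d18:-→d19:-→d20:-→d21:-→d22:-→d23:-→d24:-→d25:-→d26:-→d27:-→d28:-→d29:-→d30:-→d31:-→d32:H1  best=H1
  add 151.62.80.196/32 -> H6 at depth 32
  ? 233.244.115.194  path d0:H3→d1:-→d2:-→d3:-→d4:-→d5:-→d6:-→d7:-→d8:-→d9:-→d10:-→d11:-→d12:-→d13:-→d14:-→d15:-→d16:H0→d17:-→d18:-→d19:-→d20:-→d21:-→d22:-→d23:-→d24:-→d25:-→d26:-→d27:-→d28:-→d29:-→d30:-→d31:-→d32:H1  best=H1
  add 151.0.0.0/8 -> H2 at depth 8
  add 0.0.0.0/0 -> H6 at depth 0
  ? 233.244.3.228  path d0:H6→d1:-→d2:-→d3:-→d4:-→d5:-→d6:-→d7:-→d8:-→d9:-→d10:-→d11:-→d12:-→d13:-→d14:-→d15:-→d16:H0→d17:-  best=H0
  ? 233.244.0.0  path d0:H6→d1:-→d2:-→d3:-→d4:-→d5:-→d6:-→d7:-→d8:-→d9:-→d10:-→d11:-→d12:-→d13:-→d14:-→d15:-→d16:H0→d17:-  best=H0
  add 87.8.0.0/16 -> H6 at depth 16
  ? 233.244.115.194  path d0:H6→d1:-→d2:-→d3:-→d4:-→d5:-→d6:-→d7:-→d8:-→d9:-→d10:-→d11:-→d12:-→d13:-→d14:-→d15:-→d16:H0→d17:-→d18:-→d19:-→d20:-→d21:-→d22:-→d23:-→d24:-→d25:-→d26:-→d27:-→d28:-→d29:-→d30:-→d31:-→d32:H1  best=H1
  del 151.0.0.0/8 (clear depth 8)
  ? 151.62.80.196  path d0:H6→d1:-→d2:-→d3:-→d4:-→d5:-→d6:-→d7:-→d8:-→d9:-→d10:-→d11:-→d12:-→d13:-→d14:-→d15:-→d16:-→d17:-→d18:-→d19:-→d20:-→d21:-→d22:-→d23:-→d24:-→d25:-→d26:-→d27:-→d28:-→d29:-→d30:-→d31:-→d32:H6  best=H6
  ? 147.62.80.196  path d0:H6→d1:-→d2:-→d3:-→d4:-→d5:-  best=H6
  add 0.0.0.0/0 -> H3 at depth 0
  ? 112.96.137.29  path d0:H3→d1:-→d2:-  best=H3
  ? 67.28.192.150  path d0:H3→d1:-→d2:-→d3:-  best=H3
  ? 220.149.226.86  path d0:H3→d1:-→d2:-  best=H3
  ? 87.8.5.116  path d0:H3→d1:-→d2:-→d3:-→d4:-→d5:-→d6:-→d7:-→d8:-→d9:-→d10:-→d11:-→d12:-→d13:-→d14:-→d15:-→d16:H6→d17:-→d18:-  best=H6
  ? 87.8.0.4  path d0:H3→d1:-→d2:-→d3:-→d4:-→d5:-→d6:-→d7:-→d8:-→d9:-→d10:-→d11:-→d12:-→d13:-→d14:-→d15:-→d16:H6→d17:-→d18:-  best=H6
  ? 151.62.80.196  path d0:H3→d1:-→d2:-→d3:-→d4:-→d5:-→d6:-→d7:-→d8:-→d9:-→d10:-→d11:-→d12:-→d13:-→d14:-→d15:-→d16:-→d17:-→d18:-→d19:-→d20:-→d21:-→d22:-→d23:-→d24:-→d25:-→d26:-→d27:-→d28:-→d29:-→d30:-→d31:-→d32:H6  best=H6
  ? 87.8.0.0  path d0:H3→d1:-→d2:-→d3:-→d4:-→d5:-→d6:-→d7:-→d8:-→d9:-→d10:-→d11:-→d12:-→d13:-→d14:-→d15:-→d16:H6→d17:-→d18:-  best=H6
  del 233.244.0.0/16 (clear depth 16)
  del 151.62.80.196/32 (clear depth 32)
  ? 87.8.0.4  path d0:H3→d1:-→d2:-→d3:-→d4:-→d5:-→d6:-→d7:-→d8:-→d9:-→d10:-→d11:-→d12:-→d13:-→d14:-→d15:-→d16:H6→d17:-→d18:-  best=H6
  ? 87.8.5.55  path d0:H3→d1:-→d2:-→d3:-→d4:-→d5:-→d6:-→d7:-→d8:-→d9:-→d10:-→d11:-→d12:-→d13:-→d14:-→d15:-→d16:H6→d17:-→d18:-  best=H6
  ? 225.93.98.163  path d0:H3→d1:-→d2:-→d3:-→d4:-  best=H3
  add 151.48.0.0/12 -> H4 at depth 12
  del 233.244.115.194/32 (clear depth 32)

== LOOKUPS ==
["H4","H4","H1","H1","H0","H0","H1","H6","H6","H3","H3","H3","H6","H6","H6","H6","H6","H6","H3"]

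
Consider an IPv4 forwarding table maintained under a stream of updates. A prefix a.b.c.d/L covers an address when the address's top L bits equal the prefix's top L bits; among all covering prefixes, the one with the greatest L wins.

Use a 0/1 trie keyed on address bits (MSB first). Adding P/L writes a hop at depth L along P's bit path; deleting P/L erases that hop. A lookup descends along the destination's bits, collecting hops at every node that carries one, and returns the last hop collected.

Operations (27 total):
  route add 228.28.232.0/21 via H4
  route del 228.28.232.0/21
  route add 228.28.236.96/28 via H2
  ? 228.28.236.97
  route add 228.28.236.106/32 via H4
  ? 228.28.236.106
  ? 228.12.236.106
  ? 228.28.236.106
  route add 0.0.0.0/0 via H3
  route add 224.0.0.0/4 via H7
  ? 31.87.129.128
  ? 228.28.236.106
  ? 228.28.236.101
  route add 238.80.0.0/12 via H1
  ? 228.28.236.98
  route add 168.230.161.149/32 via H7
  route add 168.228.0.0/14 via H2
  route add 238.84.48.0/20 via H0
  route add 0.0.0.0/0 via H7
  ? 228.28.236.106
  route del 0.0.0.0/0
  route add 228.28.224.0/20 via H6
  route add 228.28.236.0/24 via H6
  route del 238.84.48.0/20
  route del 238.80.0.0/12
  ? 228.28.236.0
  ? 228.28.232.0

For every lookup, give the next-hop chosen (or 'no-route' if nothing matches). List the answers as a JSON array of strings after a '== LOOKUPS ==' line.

Process each operation:
  + 228.28.232.0/21 (H4) depth=21
  - 228.28.232.0/21 clear@21
  + 228.28.236.96/28 (H2) depth=28
  ? 228.28.236.97  path d0:-→d1:-→d2:-→d3:-→d4:-→d5:-→d6:-→d7:-→d8:-→d9:-→d10:-→d11:-→d12:-→d13:-→d14:-→d15:-→d16:-→d17:-→d18:-→d19:-→d20:-→d21:-→d22:-→d23:-→d24:-→d25:-→d26:-→d27:-→d28:H2  best=H2
  + 228.28.236.106/32 (H4) depth=32
  ? 228.28.236.106  path d0:-→d1:-→d2:-→d3:-→d4:-→d5:-→d6:-→d7:-→d8:-→d9:-→d10:-→d11:-→d12:-→d13:-→d14:-→d15:-→d16:-→d17:-→d18:-→d19:-→d20:-→d21:-→d22:-→d23:-→d24:-→d25:-→d26:-→d27:-→d28:H2→d29:-→d30:-→d31:-→d32:H4  best=H4
  ? 228.12.236.106  path d0:-→d1:-→d2:-→d3:-→d4:-→d5:-→d6:-→d7:-→d8:-→d9:-→d10:-→d11:-  best=no-route
  ? 228.28.236.106  path d0:-→d1:-→d2:-→d3:-→d4:-→d5:-→d6:-→d7:-→d8:-→d9:-→d10:-→d11:-→d12:-→d13:-→d14:-→d15:-→d16:-→d17:-→d18:-→d19:-→d20:-→d21:-→d22:-→d23:-→d24:-→d25:-→d26:-→d27:-→d28:H2→d29:-→d30:-→d31:-→d32:H4  best=H4
  + 0.0.0.0/0 (H3) depth=0
  + 224.0.0.0/4 (H7) depth=4
  ? 31.87.129.128  path d0:H3  best=H3
  ? 228.28.236.106  path d0:H3→d1:-→d2:-→d3:-→d4:H7→d5:-→d6:-→d7:-→d8:-→d9:-→d10:-→d11:-→d12:-→d13:-→d14:-→d15:-→d16:-→d17:-→d18:-→d19:-→d20:-→d21:-→d22:-→d23:-→d24:-→d25:-→d26:-→d27:-→d28:H2→d29:-→d30:-→d31:-→d32:H4  best=H4
  ? 228.28.236.101  path d0:H3→d1:-→d2:-→d3:-→d4:H7→d5:-→d6:-→d7:-→d8:-→d9:-→d10:-→d11:-→d12:-→d13:-→d14:-→d15:-→d16:-→d17:-→d18:-→d19:-→d20:-→d21:-→d22:-→d23:-→d24:-→d25:-→d26:-→d27:-→d28:H2  best=H2
  + 238.80.0.0/12 (H1) depth=12
  ? 228.28.236.98  path d0:H3→d1:-→d2:-→d3:-→d4:H7→d5:-→d6:-→d7:-→d8:-→d9:-→d10:-→d11:-→d12:-→d13:-→d14:-→d15:-→d16:-→d17:-→d18:-→d19:-→d20:-→d21:-→d22:-→d23:-→d24:-→d25:-→d26:-→d27:-→d28:H2  best=H2
  + 168.230.161.149/32 (H7) depth=32
  + 168.228.0.0/14 (H2) depth=14
  + 238.84.48.0/20 (H0) depth=20
  + 0.0.0.0/0 (H7) depth=0
  ? 228.28.236.106  path d0:H7→d1:-→d2:-→d3:-→d4:H7→d5:-→d6:-→d7:-→d8:-→d9:-→d10:-→d11:-→d12:-→d13:-→d14:-→d15:-→d16:-→d17:-→d18:-→d19:-→d20:-→d21:-→d22:-→d23:-→d24:-→d25:-→d26:-→d27:-→d28:H2→d29:-→d30:-→d31:-→d32:H4  best=H4
  - 0.0.0.0/0 clear@0
  + 228.28.224.0/20 (H6) depth=20
  + 228.28.236.0/24 (H6) depth=24
  - 238.84.48.0/20 clear@20
  - 238.80.0.0/12 clear@12
  ? 228.28.236.0  path d0:-→d1:-→d2:-→d3:-→d4:H7→d5:-→d6:-→d7:-→d8:-→d9:-→d10:-→d11:-→d12:-→d13:-→d14:-→d15:-→d16:-→d17:-→d18:-→d19:-→d20:H6→d21:-→d22:-→d23:-→d24:H6→d25:-  best=H6
  ? 228.28.232.0  path d0:-→d1:-→d2:-→d3:-→d4:H7→d5:-→d6:-→d7:-→d8:-→d9:-→d10:-→d11:-→d12:-→d13:-→d14:-→d15:-→d16:-→d17:-→d18:-→d19:-→d20:H6→d21:-  best=H6

== LOOKUPS ==
["H2","H4","no-route","H4","H3","H4","H2","H2","H4","H6","H6"]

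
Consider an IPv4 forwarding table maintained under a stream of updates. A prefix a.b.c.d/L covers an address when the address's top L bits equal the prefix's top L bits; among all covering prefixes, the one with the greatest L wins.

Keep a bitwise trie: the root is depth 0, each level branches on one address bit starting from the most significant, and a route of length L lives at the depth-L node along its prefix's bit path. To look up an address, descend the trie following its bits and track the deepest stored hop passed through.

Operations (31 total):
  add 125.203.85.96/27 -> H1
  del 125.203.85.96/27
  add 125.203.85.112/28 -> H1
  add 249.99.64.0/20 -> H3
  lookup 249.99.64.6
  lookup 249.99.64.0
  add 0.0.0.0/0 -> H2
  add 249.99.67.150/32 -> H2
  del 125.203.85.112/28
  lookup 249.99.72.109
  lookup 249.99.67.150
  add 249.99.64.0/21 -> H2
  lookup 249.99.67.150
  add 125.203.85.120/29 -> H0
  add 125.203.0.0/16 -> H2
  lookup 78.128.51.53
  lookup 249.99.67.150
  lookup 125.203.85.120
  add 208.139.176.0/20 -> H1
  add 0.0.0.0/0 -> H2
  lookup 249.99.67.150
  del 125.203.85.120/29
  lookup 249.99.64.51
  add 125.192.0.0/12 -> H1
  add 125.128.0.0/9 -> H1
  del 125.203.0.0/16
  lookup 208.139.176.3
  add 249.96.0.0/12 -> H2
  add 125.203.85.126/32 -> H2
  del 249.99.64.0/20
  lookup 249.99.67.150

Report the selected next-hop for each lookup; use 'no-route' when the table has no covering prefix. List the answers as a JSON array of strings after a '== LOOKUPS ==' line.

Apply in order:
  add 125.203.85.96/27 -> H1 at depth 27
  - 125.203.85.96/27 clear@27
  add 125.203.85.112/28 -> H1 at depth 28
  add 249.99.64.0/20 -> H3 at depth 20
  Q 249.99.64.6: descend 11111001011000110100 ; hops seen [H3] ; pick H3
  Q 249.99.64.0: descend 11111001011000110100 ; hops seen [H3] ; pick H3
  add 0.0.0.0/0 -> H2 at depth 0
  add 249.99.67.150/32 -> H2 at depth 32
  - 125.203.85.112/28 clear@28
  Q 249.99.72.109: descend 11111001011000110100 ; hops seen [H2,H3] ; pick H3
  Q 249.99.67.150: descend 11111001011000110100001110010110 ; hops seen [H2,H3,H2] ; pick H2
  add 249.99.64.0/21 -> H2 at depth 21
  Q 249.99.67.150: descend 11111001011000110100001110010110 ; hops seen [H2,H3,H2,H2] ; pick H2
  add 125.203.85.120/29 -> H0 at depth 29
  add 125.203.0.0/16 -> H2 at depth 16
  Q 78.128.51.53: descend 01 ; hops seen [H2] ; pick H2
  Q 249.99.67.150: descend 11111001011000110100001110010110 ; hops seen [H2,H3,H2,H2] ; pick H2
  Q 125.203.85.120: descend 01111101110010110101010101111 ; hops seen [H2,H2,H0] ; pick H0
  add 208.139.176.0/20 -> H1 at depth 20
  add 0.0.0.0/0 -> H2 at depth 0
  Q 249.99.67.150: descend 11111001011000110100001110010110 ; hops seen [H2,H3,H2,H2] ; pick H2
  - 125.203.85.120/29 clear@29
  Q 249.99.64.51: descend 1111100101100011010000 ; hops seen [H2,H3,H2] ; pick H2
  add 125.192.0.0/12 -> H1 at depth 12
  add 125.128.0.0/9 -> H1 at depth 9
  - 125.203.0.0/16 clear@16
  Q 208.139.176.3: descend 11010000100010111011 ; hops seen [H2,H1] ; pick H1
  add 249.96.0.0/12 -> H2 at depth 12
  add 125.203.85.126/32 -> H2 at depth 32
  - 249.99.64.0/20 clear@20
  Q 249.99.67.150: descend 11111001011000110100001110010110 ; hops seen [H2,H2,H2,H2] ; pick H2

== LOOKUPS ==
["H3","H3","H3","H2","H2","H2","H2","H0","H2","H2","H1","H2"]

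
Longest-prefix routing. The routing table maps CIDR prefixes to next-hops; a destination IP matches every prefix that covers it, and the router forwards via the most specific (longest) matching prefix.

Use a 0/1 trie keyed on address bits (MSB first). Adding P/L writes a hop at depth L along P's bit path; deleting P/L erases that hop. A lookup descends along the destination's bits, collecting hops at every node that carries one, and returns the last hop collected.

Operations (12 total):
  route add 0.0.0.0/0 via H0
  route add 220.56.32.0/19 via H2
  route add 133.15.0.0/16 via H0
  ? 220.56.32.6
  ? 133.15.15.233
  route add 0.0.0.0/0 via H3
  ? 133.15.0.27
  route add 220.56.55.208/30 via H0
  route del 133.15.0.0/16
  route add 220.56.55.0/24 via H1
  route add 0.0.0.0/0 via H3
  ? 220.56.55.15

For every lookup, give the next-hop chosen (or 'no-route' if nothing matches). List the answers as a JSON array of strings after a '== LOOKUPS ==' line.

Process each operation:
  add 0.0.0.0/0 -> H0 at depth 0
  add 220.56.32.0/19 -> H2 at depth 19
  add 133.15.0.0/16 -> H0 at depth 16
  ? 220.56.32.6  path d0:H0→d1:-→d2:-→d3:-→d4:-→d5:-→d6:-→d7:-→d8:-→d9:-→d10:-→d11:-→d12:-→d13:-→d14:-→d15:-→d16:-→d17:-→d18:-→d19:H2  best=H2
  ? 133.15.15.233  path d0:H0→d1:-→d2:-→d3:-→d4:-→d5:-→d6:-→d7:-→d8:-→d9:-→d10:-→d11:-→d12:-→d13:-→d14:-→d15:-→d16:H0  best=H0
  add 0.0.0.0/0 -> H3 at depth 0
  ? 133.15.0.27  path d0:H3→d1:-→d2:-→d3:-→d4:-→d5:-→d6:-→d7:-→d8:-→d9:-→d10:-→d11:-→d12:-→d13:-→d14:-→d15:-→d16:H0  best=H0
  add 220.56.55.208/30 -> H0 at depth 30
  del 133.15.0.0/16 (clear depth 16)
  add 220.56.55.0/24 -> H1 at depth 24
  add 0.0.0.0/0 -> H3 at depth 0
  ? 220.56.55.15  path d0:H3→d1:-→d2:-→d3:-→d4:-→d5:-→d6:-→d7:-→d8:-→d9:-→d10:-→d11:-→d12:-→d13:-→d14:-→d15:-→d16:-→d17:-→d18:-→d19:H2→d20:-→d21:-→d22:-→d23:-→d24:H1  best=H1

== LOOKUPS ==
["H2","H0","H0","H1"]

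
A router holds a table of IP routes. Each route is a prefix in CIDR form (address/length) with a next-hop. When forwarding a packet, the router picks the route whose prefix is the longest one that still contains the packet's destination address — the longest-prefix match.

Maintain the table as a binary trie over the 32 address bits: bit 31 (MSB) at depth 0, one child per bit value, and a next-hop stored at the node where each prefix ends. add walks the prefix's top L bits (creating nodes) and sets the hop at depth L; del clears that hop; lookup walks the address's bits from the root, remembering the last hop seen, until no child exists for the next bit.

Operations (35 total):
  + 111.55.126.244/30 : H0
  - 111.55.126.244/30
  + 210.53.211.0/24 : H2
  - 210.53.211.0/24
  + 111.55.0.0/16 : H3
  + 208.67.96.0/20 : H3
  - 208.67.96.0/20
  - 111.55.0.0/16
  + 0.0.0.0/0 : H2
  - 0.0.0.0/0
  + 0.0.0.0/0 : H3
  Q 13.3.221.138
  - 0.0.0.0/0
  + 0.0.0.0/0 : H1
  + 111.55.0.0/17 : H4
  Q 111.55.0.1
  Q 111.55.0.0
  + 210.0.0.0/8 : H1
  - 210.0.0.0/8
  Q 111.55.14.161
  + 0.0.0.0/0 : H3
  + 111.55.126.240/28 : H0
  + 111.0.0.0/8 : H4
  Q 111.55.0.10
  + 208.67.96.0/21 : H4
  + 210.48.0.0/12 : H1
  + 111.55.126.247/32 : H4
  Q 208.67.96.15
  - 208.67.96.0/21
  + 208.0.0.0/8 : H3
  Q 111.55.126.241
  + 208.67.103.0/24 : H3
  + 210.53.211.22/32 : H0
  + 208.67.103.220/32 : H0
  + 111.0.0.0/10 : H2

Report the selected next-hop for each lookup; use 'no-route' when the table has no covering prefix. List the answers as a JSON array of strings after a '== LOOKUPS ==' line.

Trace:
  add 111.55.126.244/30 -> H0 at depth 30
  del 111.55.126.244/30 (clear depth 30)
  add 210.53.211.0/24 -> H2 at depth 24
  del 210.53.211.0/24 (clear depth 24)
  add 111.55.0.0/16 -> H3 at depth 16
  add 208.67.96.0/20 -> H3 at depth 20
  del 208.67.96.0/20 (clear depth 20)
  del 111.55.0.0/16 (clear depth 16)
  add 0.0.0.0/0 -> H2 at depth 0
  del 0.0.0.0/0 (clear depth 0)
  add 0.0.0.0/0 -> H3 at depth 0
  ? 13.3.221.138  path d0:H3→d1:-  best=H3
  del 0.0.0.0/0 (clear depth 0)
  add 0.0.0.0/0 -> H1 at depth 0
  add 111.55.0.0/17 -> H4 at depth 17
  ? 111.55.0.1  path d0:H1→d1:-→d2:-→d3:-→d4:-→d5:-→d6:-→d7:-→d8:-→d9:-→d10:-→d11:-→d12:-→d13:-→d14:-→d15:-→d16:-→d17:H4  best=H4
  ? 111.55.0.0  path d0:H1→d1:-→d2:-→d3:-→d4:-→d5:-→d6:-→d7:-→d8:-→d9:-→d10:-→d11:-→d12:-→d13:-→d14:-→d15:-→d16:-→d17:H4  best=H4
  add 210.0.0.0/8 -> H1 at depth 8
  del 210.0.0.0/8 (clear depth 8)
  ? 111.55.14.161  path d0:H1→d1:-→d2:-→d3:-→d4:-→d5:-→d6:-→d7:-→d8:-→d9:-→d10:-→d11:-→d12:-→d13:-→d14:-→d15:-→d16:-→d17:H4  best=H4
  add 0.0.0.0/0 -> H3 at depth 0
  add 111.55.126.240/28 -> H0 at depth 28
  add 111.0.0.0/8 -> H4 at depth 8
  ? 111.55.0.10  path d0:H3→d1:-→d2:-→d3:-→d4:-→d5:-→d6:-→d7:-→d8:H4→d9:-→d10:-→d11:-→d12:-→d13:-→d14:-→d15:-→d16:-→d17:H4  best=H4
  add 208.67.96.0/21 -> H4 at depth 21
  add 210.48.0.0/12 -> H1 at depth 12
  add 111.55.126.247/32 -> H4 at depth 32
  ? 208.67.96.15  path d0:H3→d1:-→d2:-→d3:-→d4:-→d5:-→d6:-→d7:-→d8:-→d9:-→d10:-→d11:-→d12:-→d13:-→d14:-→d15:-→d16:-→d17:-→d18:-→d19:-→d20:-→d21:H4  best=H4
  del 208.67.96.0/21 (clear depth 21)
  add 208.0.0.0/8 -> H3 at depth 8
  ? 111.55.126.241  path d0:H3→d1:-→d2:-→d3:-→d4:-→d5:-→d6:-→d7:-→d8:H4→d9:-→d10:-→d11:-→d12:-→d13:-→d14:-→d15:-→d16:-→d17:H4→d18:-→d19:-→d20:-→d21:-→d22:-→d23:-→d24:-→d25:-→d26:-→d27:-→d28:H0→d29:-  best=H0
  add 208.67.103.0/24 -> H3 at depth 24
  add 210.53.211.22/32 -> H0 at depth 32
  add 208.67.103.220/32 -> H0 at depth 32
  add 111.0.0.0/10 -> H2 at depth 10

== LOOKUPS ==
["H3","H4","H4","H4","H4","H4","H0"]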